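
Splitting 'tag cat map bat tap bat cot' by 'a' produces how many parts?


Splitting by 'a' breaks the string at each occurrence of the separator.
Text: 'tag cat map bat tap bat cot'
Parts after split:
  Part 1: 't'
  Part 2: 'g c'
  Part 3: 't m'
  Part 4: 'p b'
  Part 5: 't t'
  Part 6: 'p b'
  Part 7: 't cot'
Total parts: 7

7


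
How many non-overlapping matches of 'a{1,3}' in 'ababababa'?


Pattern 'a{1,3}' matches between 1 and 3 consecutive a's (greedy).
String: 'ababababa'
Finding runs of a's and applying greedy matching:
  Run at pos 0: 'a' (length 1)
  Run at pos 2: 'a' (length 1)
  Run at pos 4: 'a' (length 1)
  Run at pos 6: 'a' (length 1)
  Run at pos 8: 'a' (length 1)
Matches: ['a', 'a', 'a', 'a', 'a']
Count: 5

5


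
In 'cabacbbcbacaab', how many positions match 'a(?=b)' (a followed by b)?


Lookahead 'a(?=b)' matches 'a' only when followed by 'b'.
String: 'cabacbbcbacaab'
Checking each position where char is 'a':
  pos 1: 'a' -> MATCH (next='b')
  pos 3: 'a' -> no (next='c')
  pos 9: 'a' -> no (next='c')
  pos 11: 'a' -> no (next='a')
  pos 12: 'a' -> MATCH (next='b')
Matching positions: [1, 12]
Count: 2

2


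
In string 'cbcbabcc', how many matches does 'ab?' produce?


Pattern 'ab?' matches 'a' optionally followed by 'b'.
String: 'cbcbabcc'
Scanning left to right for 'a' then checking next char:
  Match 1: 'ab' (a followed by b)
Total matches: 1

1


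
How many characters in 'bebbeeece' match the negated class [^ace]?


Negated class [^ace] matches any char NOT in {a, c, e}
Scanning 'bebbeeece':
  pos 0: 'b' -> MATCH
  pos 1: 'e' -> no (excluded)
  pos 2: 'b' -> MATCH
  pos 3: 'b' -> MATCH
  pos 4: 'e' -> no (excluded)
  pos 5: 'e' -> no (excluded)
  pos 6: 'e' -> no (excluded)
  pos 7: 'c' -> no (excluded)
  pos 8: 'e' -> no (excluded)
Total matches: 3

3


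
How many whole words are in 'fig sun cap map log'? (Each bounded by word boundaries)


Word boundaries (\b) mark the start/end of each word.
Text: 'fig sun cap map log'
Splitting by whitespace:
  Word 1: 'fig'
  Word 2: 'sun'
  Word 3: 'cap'
  Word 4: 'map'
  Word 5: 'log'
Total whole words: 5

5


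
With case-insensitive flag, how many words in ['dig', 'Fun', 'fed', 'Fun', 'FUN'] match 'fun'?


Case-insensitive matching: compare each word's lowercase form to 'fun'.
  'dig' -> lower='dig' -> no
  'Fun' -> lower='fun' -> MATCH
  'fed' -> lower='fed' -> no
  'Fun' -> lower='fun' -> MATCH
  'FUN' -> lower='fun' -> MATCH
Matches: ['Fun', 'Fun', 'FUN']
Count: 3

3


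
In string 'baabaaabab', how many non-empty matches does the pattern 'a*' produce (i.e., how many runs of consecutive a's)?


Pattern 'a*' matches zero or more a's. We want non-empty runs of consecutive a's.
String: 'baabaaabab'
Walking through the string to find runs of a's:
  Run 1: positions 1-2 -> 'aa'
  Run 2: positions 4-6 -> 'aaa'
  Run 3: positions 8-8 -> 'a'
Non-empty runs found: ['aa', 'aaa', 'a']
Count: 3

3


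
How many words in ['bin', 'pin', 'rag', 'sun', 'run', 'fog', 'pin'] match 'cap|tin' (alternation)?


Alternation 'cap|tin' matches either 'cap' or 'tin'.
Checking each word:
  'bin' -> no
  'pin' -> no
  'rag' -> no
  'sun' -> no
  'run' -> no
  'fog' -> no
  'pin' -> no
Matches: []
Count: 0

0


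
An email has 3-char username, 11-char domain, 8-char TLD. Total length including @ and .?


An email address has format: username@domain.tld
Username length: 3
'@' character: 1
Domain length: 11
'.' character: 1
TLD length: 8
Total = 3 + 1 + 11 + 1 + 8 = 24

24


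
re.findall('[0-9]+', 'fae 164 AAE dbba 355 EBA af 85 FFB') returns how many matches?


Pattern '[0-9]+' finds one or more digits.
Text: 'fae 164 AAE dbba 355 EBA af 85 FFB'
Scanning for matches:
  Match 1: '164'
  Match 2: '355'
  Match 3: '85'
Total matches: 3

3


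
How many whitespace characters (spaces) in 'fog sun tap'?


\s matches whitespace characters (spaces, tabs, etc.).
Text: 'fog sun tap'
This text has 3 words separated by spaces.
Number of spaces = number of words - 1 = 3 - 1 = 2

2


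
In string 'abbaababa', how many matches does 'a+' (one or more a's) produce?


Pattern 'a+' matches one or more consecutive a's.
String: 'abbaababa'
Scanning for runs of a:
  Match 1: 'a' (length 1)
  Match 2: 'aa' (length 2)
  Match 3: 'a' (length 1)
  Match 4: 'a' (length 1)
Total matches: 4

4


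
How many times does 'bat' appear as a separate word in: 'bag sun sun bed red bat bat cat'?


Scanning each word for exact match 'bat':
  Word 1: 'bag' -> no
  Word 2: 'sun' -> no
  Word 3: 'sun' -> no
  Word 4: 'bed' -> no
  Word 5: 'red' -> no
  Word 6: 'bat' -> MATCH
  Word 7: 'bat' -> MATCH
  Word 8: 'cat' -> no
Total matches: 2

2


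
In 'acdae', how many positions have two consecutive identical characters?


Looking for consecutive identical characters in 'acdae':
  pos 0-1: 'a' vs 'c' -> different
  pos 1-2: 'c' vs 'd' -> different
  pos 2-3: 'd' vs 'a' -> different
  pos 3-4: 'a' vs 'e' -> different
Consecutive identical pairs: []
Count: 0

0


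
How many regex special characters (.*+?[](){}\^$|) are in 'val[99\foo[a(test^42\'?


Regex special characters are: . * + ? [ ] ( ) { } \ ^ $ |
Scanning 'val[99\foo[a(test^42\':
  pos 3: '[' -> SPECIAL
  pos 6: '\' -> SPECIAL
  pos 10: '[' -> SPECIAL
  pos 12: '(' -> SPECIAL
  pos 17: '^' -> SPECIAL
  pos 20: '\' -> SPECIAL
Special chars found: ['[', '\\', '[', '(', '^', '\\']
Total: 6

6


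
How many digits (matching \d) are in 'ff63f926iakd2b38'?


\d matches any digit 0-9.
Scanning 'ff63f926iakd2b38':
  pos 2: '6' -> DIGIT
  pos 3: '3' -> DIGIT
  pos 5: '9' -> DIGIT
  pos 6: '2' -> DIGIT
  pos 7: '6' -> DIGIT
  pos 12: '2' -> DIGIT
  pos 14: '3' -> DIGIT
  pos 15: '8' -> DIGIT
Digits found: ['6', '3', '9', '2', '6', '2', '3', '8']
Total: 8

8


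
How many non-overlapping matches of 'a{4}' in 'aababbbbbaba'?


Pattern 'a{4}' matches exactly 4 consecutive a's (greedy, non-overlapping).
String: 'aababbbbbaba'
Scanning for runs of a's:
  Run at pos 0: 'aa' (length 2) -> 0 match(es)
  Run at pos 3: 'a' (length 1) -> 0 match(es)
  Run at pos 9: 'a' (length 1) -> 0 match(es)
  Run at pos 11: 'a' (length 1) -> 0 match(es)
Matches found: []
Total: 0

0


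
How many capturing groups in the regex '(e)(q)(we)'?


To count capturing groups, count each '(' that starts a group.
Pattern: '(e)(q)(we)'
Walking through the pattern:
  Position 0: '(' -> group #1
  Position 3: '(' -> group #2
  Position 6: '(' -> group #3
Total capturing groups: 3

3


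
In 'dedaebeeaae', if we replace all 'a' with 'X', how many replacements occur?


re.sub('a', 'X', text) replaces every occurrence of 'a' with 'X'.
Text: 'dedaebeeaae'
Scanning for 'a':
  pos 3: 'a' -> replacement #1
  pos 8: 'a' -> replacement #2
  pos 9: 'a' -> replacement #3
Total replacements: 3

3


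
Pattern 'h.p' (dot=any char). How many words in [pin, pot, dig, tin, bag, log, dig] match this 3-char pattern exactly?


Pattern 'h.p' means: starts with 'h', any single char, ends with 'p'.
Checking each word (must be exactly 3 chars):
  'pin' (len=3): no
  'pot' (len=3): no
  'dig' (len=3): no
  'tin' (len=3): no
  'bag' (len=3): no
  'log' (len=3): no
  'dig' (len=3): no
Matching words: []
Total: 0

0


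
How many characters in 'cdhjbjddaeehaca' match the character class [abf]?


Character class [abf] matches any of: {a, b, f}
Scanning string 'cdhjbjddaeehaca' character by character:
  pos 0: 'c' -> no
  pos 1: 'd' -> no
  pos 2: 'h' -> no
  pos 3: 'j' -> no
  pos 4: 'b' -> MATCH
  pos 5: 'j' -> no
  pos 6: 'd' -> no
  pos 7: 'd' -> no
  pos 8: 'a' -> MATCH
  pos 9: 'e' -> no
  pos 10: 'e' -> no
  pos 11: 'h' -> no
  pos 12: 'a' -> MATCH
  pos 13: 'c' -> no
  pos 14: 'a' -> MATCH
Total matches: 4

4


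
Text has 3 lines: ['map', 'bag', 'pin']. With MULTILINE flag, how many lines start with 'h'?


With MULTILINE flag, ^ matches the start of each line.
Lines: ['map', 'bag', 'pin']
Checking which lines start with 'h':
  Line 1: 'map' -> no
  Line 2: 'bag' -> no
  Line 3: 'pin' -> no
Matching lines: []
Count: 0

0


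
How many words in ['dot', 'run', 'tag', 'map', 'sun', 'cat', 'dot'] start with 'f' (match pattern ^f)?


Pattern ^f anchors to start of word. Check which words begin with 'f':
  'dot' -> no
  'run' -> no
  'tag' -> no
  'map' -> no
  'sun' -> no
  'cat' -> no
  'dot' -> no
Matching words: []
Count: 0

0


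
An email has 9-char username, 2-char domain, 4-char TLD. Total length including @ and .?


An email address has format: username@domain.tld
Username length: 9
'@' character: 1
Domain length: 2
'.' character: 1
TLD length: 4
Total = 9 + 1 + 2 + 1 + 4 = 17

17


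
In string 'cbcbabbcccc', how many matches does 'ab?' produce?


Pattern 'ab?' matches 'a' optionally followed by 'b'.
String: 'cbcbabbcccc'
Scanning left to right for 'a' then checking next char:
  Match 1: 'ab' (a followed by b)
Total matches: 1

1


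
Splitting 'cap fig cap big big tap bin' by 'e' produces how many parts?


Splitting by 'e' breaks the string at each occurrence of the separator.
Text: 'cap fig cap big big tap bin'
Parts after split:
  Part 1: 'cap fig cap big big tap bin'
Total parts: 1

1


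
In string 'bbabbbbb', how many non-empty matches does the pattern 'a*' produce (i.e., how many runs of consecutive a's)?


Pattern 'a*' matches zero or more a's. We want non-empty runs of consecutive a's.
String: 'bbabbbbb'
Walking through the string to find runs of a's:
  Run 1: positions 2-2 -> 'a'
Non-empty runs found: ['a']
Count: 1

1


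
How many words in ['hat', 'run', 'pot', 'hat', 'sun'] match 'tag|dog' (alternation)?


Alternation 'tag|dog' matches either 'tag' or 'dog'.
Checking each word:
  'hat' -> no
  'run' -> no
  'pot' -> no
  'hat' -> no
  'sun' -> no
Matches: []
Count: 0

0


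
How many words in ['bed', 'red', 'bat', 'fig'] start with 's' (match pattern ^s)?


Pattern ^s anchors to start of word. Check which words begin with 's':
  'bed' -> no
  'red' -> no
  'bat' -> no
  'fig' -> no
Matching words: []
Count: 0

0


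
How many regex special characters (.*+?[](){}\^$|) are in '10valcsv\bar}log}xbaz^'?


Regex special characters are: . * + ? [ ] ( ) { } \ ^ $ |
Scanning '10valcsv\bar}log}xbaz^':
  pos 8: '\' -> SPECIAL
  pos 12: '}' -> SPECIAL
  pos 16: '}' -> SPECIAL
  pos 21: '^' -> SPECIAL
Special chars found: ['\\', '}', '}', '^']
Total: 4

4


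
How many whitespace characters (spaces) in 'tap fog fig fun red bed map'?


\s matches whitespace characters (spaces, tabs, etc.).
Text: 'tap fog fig fun red bed map'
This text has 7 words separated by spaces.
Number of spaces = number of words - 1 = 7 - 1 = 6

6


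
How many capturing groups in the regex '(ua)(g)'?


To count capturing groups, count each '(' that starts a group.
Pattern: '(ua)(g)'
Walking through the pattern:
  Position 0: '(' -> group #1
  Position 4: '(' -> group #2
Total capturing groups: 2

2


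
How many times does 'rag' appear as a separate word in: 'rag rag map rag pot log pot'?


Scanning each word for exact match 'rag':
  Word 1: 'rag' -> MATCH
  Word 2: 'rag' -> MATCH
  Word 3: 'map' -> no
  Word 4: 'rag' -> MATCH
  Word 5: 'pot' -> no
  Word 6: 'log' -> no
  Word 7: 'pot' -> no
Total matches: 3

3


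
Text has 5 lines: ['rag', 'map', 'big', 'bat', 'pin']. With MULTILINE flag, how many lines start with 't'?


With MULTILINE flag, ^ matches the start of each line.
Lines: ['rag', 'map', 'big', 'bat', 'pin']
Checking which lines start with 't':
  Line 1: 'rag' -> no
  Line 2: 'map' -> no
  Line 3: 'big' -> no
  Line 4: 'bat' -> no
  Line 5: 'pin' -> no
Matching lines: []
Count: 0

0


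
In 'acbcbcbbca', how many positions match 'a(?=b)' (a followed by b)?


Lookahead 'a(?=b)' matches 'a' only when followed by 'b'.
String: 'acbcbcbbca'
Checking each position where char is 'a':
  pos 0: 'a' -> no (next='c')
Matching positions: []
Count: 0

0


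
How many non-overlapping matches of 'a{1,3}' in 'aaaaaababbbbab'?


Pattern 'a{1,3}' matches between 1 and 3 consecutive a's (greedy).
String: 'aaaaaababbbbab'
Finding runs of a's and applying greedy matching:
  Run at pos 0: 'aaaaaa' (length 6)
  Run at pos 7: 'a' (length 1)
  Run at pos 12: 'a' (length 1)
Matches: ['aaa', 'aaa', 'a', 'a']
Count: 4

4


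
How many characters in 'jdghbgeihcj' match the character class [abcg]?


Character class [abcg] matches any of: {a, b, c, g}
Scanning string 'jdghbgeihcj' character by character:
  pos 0: 'j' -> no
  pos 1: 'd' -> no
  pos 2: 'g' -> MATCH
  pos 3: 'h' -> no
  pos 4: 'b' -> MATCH
  pos 5: 'g' -> MATCH
  pos 6: 'e' -> no
  pos 7: 'i' -> no
  pos 8: 'h' -> no
  pos 9: 'c' -> MATCH
  pos 10: 'j' -> no
Total matches: 4

4


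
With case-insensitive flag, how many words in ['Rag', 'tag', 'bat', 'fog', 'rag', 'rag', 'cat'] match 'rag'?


Case-insensitive matching: compare each word's lowercase form to 'rag'.
  'Rag' -> lower='rag' -> MATCH
  'tag' -> lower='tag' -> no
  'bat' -> lower='bat' -> no
  'fog' -> lower='fog' -> no
  'rag' -> lower='rag' -> MATCH
  'rag' -> lower='rag' -> MATCH
  'cat' -> lower='cat' -> no
Matches: ['Rag', 'rag', 'rag']
Count: 3

3


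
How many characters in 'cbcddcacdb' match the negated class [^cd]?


Negated class [^cd] matches any char NOT in {c, d}
Scanning 'cbcddcacdb':
  pos 0: 'c' -> no (excluded)
  pos 1: 'b' -> MATCH
  pos 2: 'c' -> no (excluded)
  pos 3: 'd' -> no (excluded)
  pos 4: 'd' -> no (excluded)
  pos 5: 'c' -> no (excluded)
  pos 6: 'a' -> MATCH
  pos 7: 'c' -> no (excluded)
  pos 8: 'd' -> no (excluded)
  pos 9: 'b' -> MATCH
Total matches: 3

3


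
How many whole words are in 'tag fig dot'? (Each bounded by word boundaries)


Word boundaries (\b) mark the start/end of each word.
Text: 'tag fig dot'
Splitting by whitespace:
  Word 1: 'tag'
  Word 2: 'fig'
  Word 3: 'dot'
Total whole words: 3

3


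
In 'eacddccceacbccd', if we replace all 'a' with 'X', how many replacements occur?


re.sub('a', 'X', text) replaces every occurrence of 'a' with 'X'.
Text: 'eacddccceacbccd'
Scanning for 'a':
  pos 1: 'a' -> replacement #1
  pos 9: 'a' -> replacement #2
Total replacements: 2

2


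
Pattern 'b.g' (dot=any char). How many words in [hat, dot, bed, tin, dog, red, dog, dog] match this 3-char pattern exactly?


Pattern 'b.g' means: starts with 'b', any single char, ends with 'g'.
Checking each word (must be exactly 3 chars):
  'hat' (len=3): no
  'dot' (len=3): no
  'bed' (len=3): no
  'tin' (len=3): no
  'dog' (len=3): no
  'red' (len=3): no
  'dog' (len=3): no
  'dog' (len=3): no
Matching words: []
Total: 0

0


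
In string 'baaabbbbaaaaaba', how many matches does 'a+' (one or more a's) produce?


Pattern 'a+' matches one or more consecutive a's.
String: 'baaabbbbaaaaaba'
Scanning for runs of a:
  Match 1: 'aaa' (length 3)
  Match 2: 'aaaaa' (length 5)
  Match 3: 'a' (length 1)
Total matches: 3

3


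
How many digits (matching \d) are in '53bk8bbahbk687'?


\d matches any digit 0-9.
Scanning '53bk8bbahbk687':
  pos 0: '5' -> DIGIT
  pos 1: '3' -> DIGIT
  pos 4: '8' -> DIGIT
  pos 11: '6' -> DIGIT
  pos 12: '8' -> DIGIT
  pos 13: '7' -> DIGIT
Digits found: ['5', '3', '8', '6', '8', '7']
Total: 6

6


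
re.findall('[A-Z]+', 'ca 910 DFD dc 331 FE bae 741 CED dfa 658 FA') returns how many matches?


Pattern '[A-Z]+' finds one or more uppercase letters.
Text: 'ca 910 DFD dc 331 FE bae 741 CED dfa 658 FA'
Scanning for matches:
  Match 1: 'DFD'
  Match 2: 'FE'
  Match 3: 'CED'
  Match 4: 'FA'
Total matches: 4

4


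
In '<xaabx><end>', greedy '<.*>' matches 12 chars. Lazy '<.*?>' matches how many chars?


Greedy '<.*>' tries to match as MUCH as possible.
Lazy '<.*?>' tries to match as LITTLE as possible.

String: '<xaabx><end>'
Greedy '<.*>' starts at first '<' and extends to the LAST '>': '<xaabx><end>' (12 chars)
Lazy '<.*?>' starts at first '<' and stops at the FIRST '>': '<xaabx>' (7 chars)

7


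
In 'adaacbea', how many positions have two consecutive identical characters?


Looking for consecutive identical characters in 'adaacbea':
  pos 0-1: 'a' vs 'd' -> different
  pos 1-2: 'd' vs 'a' -> different
  pos 2-3: 'a' vs 'a' -> MATCH ('aa')
  pos 3-4: 'a' vs 'c' -> different
  pos 4-5: 'c' vs 'b' -> different
  pos 5-6: 'b' vs 'e' -> different
  pos 6-7: 'e' vs 'a' -> different
Consecutive identical pairs: ['aa']
Count: 1

1


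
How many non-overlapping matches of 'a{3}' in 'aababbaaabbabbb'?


Pattern 'a{3}' matches exactly 3 consecutive a's (greedy, non-overlapping).
String: 'aababbaaabbabbb'
Scanning for runs of a's:
  Run at pos 0: 'aa' (length 2) -> 0 match(es)
  Run at pos 3: 'a' (length 1) -> 0 match(es)
  Run at pos 6: 'aaa' (length 3) -> 1 match(es)
  Run at pos 11: 'a' (length 1) -> 0 match(es)
Matches found: ['aaa']
Total: 1

1


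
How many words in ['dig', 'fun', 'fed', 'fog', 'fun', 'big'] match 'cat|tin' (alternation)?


Alternation 'cat|tin' matches either 'cat' or 'tin'.
Checking each word:
  'dig' -> no
  'fun' -> no
  'fed' -> no
  'fog' -> no
  'fun' -> no
  'big' -> no
Matches: []
Count: 0

0


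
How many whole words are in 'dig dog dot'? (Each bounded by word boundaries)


Word boundaries (\b) mark the start/end of each word.
Text: 'dig dog dot'
Splitting by whitespace:
  Word 1: 'dig'
  Word 2: 'dog'
  Word 3: 'dot'
Total whole words: 3

3


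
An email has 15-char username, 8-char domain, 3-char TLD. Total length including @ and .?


An email address has format: username@domain.tld
Username length: 15
'@' character: 1
Domain length: 8
'.' character: 1
TLD length: 3
Total = 15 + 1 + 8 + 1 + 3 = 28

28


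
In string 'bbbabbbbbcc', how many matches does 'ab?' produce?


Pattern 'ab?' matches 'a' optionally followed by 'b'.
String: 'bbbabbbbbcc'
Scanning left to right for 'a' then checking next char:
  Match 1: 'ab' (a followed by b)
Total matches: 1

1


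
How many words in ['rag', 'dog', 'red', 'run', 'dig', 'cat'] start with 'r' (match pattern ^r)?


Pattern ^r anchors to start of word. Check which words begin with 'r':
  'rag' -> MATCH (starts with 'r')
  'dog' -> no
  'red' -> MATCH (starts with 'r')
  'run' -> MATCH (starts with 'r')
  'dig' -> no
  'cat' -> no
Matching words: ['rag', 'red', 'run']
Count: 3

3


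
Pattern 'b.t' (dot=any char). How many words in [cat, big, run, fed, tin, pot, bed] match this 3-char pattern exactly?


Pattern 'b.t' means: starts with 'b', any single char, ends with 't'.
Checking each word (must be exactly 3 chars):
  'cat' (len=3): no
  'big' (len=3): no
  'run' (len=3): no
  'fed' (len=3): no
  'tin' (len=3): no
  'pot' (len=3): no
  'bed' (len=3): no
Matching words: []
Total: 0

0


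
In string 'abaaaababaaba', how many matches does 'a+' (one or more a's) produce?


Pattern 'a+' matches one or more consecutive a's.
String: 'abaaaababaaba'
Scanning for runs of a:
  Match 1: 'a' (length 1)
  Match 2: 'aaaa' (length 4)
  Match 3: 'a' (length 1)
  Match 4: 'aa' (length 2)
  Match 5: 'a' (length 1)
Total matches: 5

5


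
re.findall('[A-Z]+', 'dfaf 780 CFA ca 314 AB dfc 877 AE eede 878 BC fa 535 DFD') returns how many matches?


Pattern '[A-Z]+' finds one or more uppercase letters.
Text: 'dfaf 780 CFA ca 314 AB dfc 877 AE eede 878 BC fa 535 DFD'
Scanning for matches:
  Match 1: 'CFA'
  Match 2: 'AB'
  Match 3: 'AE'
  Match 4: 'BC'
  Match 5: 'DFD'
Total matches: 5

5


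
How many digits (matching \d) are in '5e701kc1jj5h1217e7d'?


\d matches any digit 0-9.
Scanning '5e701kc1jj5h1217e7d':
  pos 0: '5' -> DIGIT
  pos 2: '7' -> DIGIT
  pos 3: '0' -> DIGIT
  pos 4: '1' -> DIGIT
  pos 7: '1' -> DIGIT
  pos 10: '5' -> DIGIT
  pos 12: '1' -> DIGIT
  pos 13: '2' -> DIGIT
  pos 14: '1' -> DIGIT
  pos 15: '7' -> DIGIT
  pos 17: '7' -> DIGIT
Digits found: ['5', '7', '0', '1', '1', '5', '1', '2', '1', '7', '7']
Total: 11

11


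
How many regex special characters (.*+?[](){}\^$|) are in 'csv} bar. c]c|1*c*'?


Regex special characters are: . * + ? [ ] ( ) { } \ ^ $ |
Scanning 'csv} bar. c]c|1*c*':
  pos 3: '}' -> SPECIAL
  pos 8: '.' -> SPECIAL
  pos 11: ']' -> SPECIAL
  pos 13: '|' -> SPECIAL
  pos 15: '*' -> SPECIAL
  pos 17: '*' -> SPECIAL
Special chars found: ['}', '.', ']', '|', '*', '*']
Total: 6

6


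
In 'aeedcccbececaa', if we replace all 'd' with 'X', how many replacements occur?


re.sub('d', 'X', text) replaces every occurrence of 'd' with 'X'.
Text: 'aeedcccbececaa'
Scanning for 'd':
  pos 3: 'd' -> replacement #1
Total replacements: 1

1


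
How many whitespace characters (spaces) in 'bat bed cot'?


\s matches whitespace characters (spaces, tabs, etc.).
Text: 'bat bed cot'
This text has 3 words separated by spaces.
Number of spaces = number of words - 1 = 3 - 1 = 2

2


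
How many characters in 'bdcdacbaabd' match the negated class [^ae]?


Negated class [^ae] matches any char NOT in {a, e}
Scanning 'bdcdacbaabd':
  pos 0: 'b' -> MATCH
  pos 1: 'd' -> MATCH
  pos 2: 'c' -> MATCH
  pos 3: 'd' -> MATCH
  pos 4: 'a' -> no (excluded)
  pos 5: 'c' -> MATCH
  pos 6: 'b' -> MATCH
  pos 7: 'a' -> no (excluded)
  pos 8: 'a' -> no (excluded)
  pos 9: 'b' -> MATCH
  pos 10: 'd' -> MATCH
Total matches: 8

8


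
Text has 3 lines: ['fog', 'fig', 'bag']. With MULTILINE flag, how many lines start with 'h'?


With MULTILINE flag, ^ matches the start of each line.
Lines: ['fog', 'fig', 'bag']
Checking which lines start with 'h':
  Line 1: 'fog' -> no
  Line 2: 'fig' -> no
  Line 3: 'bag' -> no
Matching lines: []
Count: 0

0


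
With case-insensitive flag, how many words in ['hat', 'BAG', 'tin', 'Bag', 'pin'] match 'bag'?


Case-insensitive matching: compare each word's lowercase form to 'bag'.
  'hat' -> lower='hat' -> no
  'BAG' -> lower='bag' -> MATCH
  'tin' -> lower='tin' -> no
  'Bag' -> lower='bag' -> MATCH
  'pin' -> lower='pin' -> no
Matches: ['BAG', 'Bag']
Count: 2

2


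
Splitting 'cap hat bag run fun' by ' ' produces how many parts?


Splitting by ' ' breaks the string at each occurrence of the separator.
Text: 'cap hat bag run fun'
Parts after split:
  Part 1: 'cap'
  Part 2: 'hat'
  Part 3: 'bag'
  Part 4: 'run'
  Part 5: 'fun'
Total parts: 5

5


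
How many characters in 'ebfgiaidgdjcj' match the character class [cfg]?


Character class [cfg] matches any of: {c, f, g}
Scanning string 'ebfgiaidgdjcj' character by character:
  pos 0: 'e' -> no
  pos 1: 'b' -> no
  pos 2: 'f' -> MATCH
  pos 3: 'g' -> MATCH
  pos 4: 'i' -> no
  pos 5: 'a' -> no
  pos 6: 'i' -> no
  pos 7: 'd' -> no
  pos 8: 'g' -> MATCH
  pos 9: 'd' -> no
  pos 10: 'j' -> no
  pos 11: 'c' -> MATCH
  pos 12: 'j' -> no
Total matches: 4

4


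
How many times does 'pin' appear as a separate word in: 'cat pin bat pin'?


Scanning each word for exact match 'pin':
  Word 1: 'cat' -> no
  Word 2: 'pin' -> MATCH
  Word 3: 'bat' -> no
  Word 4: 'pin' -> MATCH
Total matches: 2

2


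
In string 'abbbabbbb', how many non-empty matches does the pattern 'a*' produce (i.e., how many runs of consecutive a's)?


Pattern 'a*' matches zero or more a's. We want non-empty runs of consecutive a's.
String: 'abbbabbbb'
Walking through the string to find runs of a's:
  Run 1: positions 0-0 -> 'a'
  Run 2: positions 4-4 -> 'a'
Non-empty runs found: ['a', 'a']
Count: 2

2


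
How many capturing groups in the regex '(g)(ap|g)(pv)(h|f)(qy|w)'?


To count capturing groups, count each '(' that starts a group.
Pattern: '(g)(ap|g)(pv)(h|f)(qy|w)'
Walking through the pattern:
  Position 0: '(' -> group #1
  Position 3: '(' -> group #2
  Position 9: '(' -> group #3
  Position 13: '(' -> group #4
  Position 18: '(' -> group #5
Total capturing groups: 5

5


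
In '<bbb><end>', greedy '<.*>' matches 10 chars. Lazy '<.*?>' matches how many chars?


Greedy '<.*>' tries to match as MUCH as possible.
Lazy '<.*?>' tries to match as LITTLE as possible.

String: '<bbb><end>'
Greedy '<.*>' starts at first '<' and extends to the LAST '>': '<bbb><end>' (10 chars)
Lazy '<.*?>' starts at first '<' and stops at the FIRST '>': '<bbb>' (5 chars)

5


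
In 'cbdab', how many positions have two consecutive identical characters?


Looking for consecutive identical characters in 'cbdab':
  pos 0-1: 'c' vs 'b' -> different
  pos 1-2: 'b' vs 'd' -> different
  pos 2-3: 'd' vs 'a' -> different
  pos 3-4: 'a' vs 'b' -> different
Consecutive identical pairs: []
Count: 0

0


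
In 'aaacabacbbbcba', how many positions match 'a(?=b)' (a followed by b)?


Lookahead 'a(?=b)' matches 'a' only when followed by 'b'.
String: 'aaacabacbbbcba'
Checking each position where char is 'a':
  pos 0: 'a' -> no (next='a')
  pos 1: 'a' -> no (next='a')
  pos 2: 'a' -> no (next='c')
  pos 4: 'a' -> MATCH (next='b')
  pos 6: 'a' -> no (next='c')
Matching positions: [4]
Count: 1

1


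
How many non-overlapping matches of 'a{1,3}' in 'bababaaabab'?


Pattern 'a{1,3}' matches between 1 and 3 consecutive a's (greedy).
String: 'bababaaabab'
Finding runs of a's and applying greedy matching:
  Run at pos 1: 'a' (length 1)
  Run at pos 3: 'a' (length 1)
  Run at pos 5: 'aaa' (length 3)
  Run at pos 9: 'a' (length 1)
Matches: ['a', 'a', 'aaa', 'a']
Count: 4

4


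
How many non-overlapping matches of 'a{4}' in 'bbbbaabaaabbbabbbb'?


Pattern 'a{4}' matches exactly 4 consecutive a's (greedy, non-overlapping).
String: 'bbbbaabaaabbbabbbb'
Scanning for runs of a's:
  Run at pos 4: 'aa' (length 2) -> 0 match(es)
  Run at pos 7: 'aaa' (length 3) -> 0 match(es)
  Run at pos 13: 'a' (length 1) -> 0 match(es)
Matches found: []
Total: 0

0


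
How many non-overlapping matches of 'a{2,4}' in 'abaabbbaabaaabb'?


Pattern 'a{2,4}' matches between 2 and 4 consecutive a's (greedy).
String: 'abaabbbaabaaabb'
Finding runs of a's and applying greedy matching:
  Run at pos 0: 'a' (length 1)
  Run at pos 2: 'aa' (length 2)
  Run at pos 7: 'aa' (length 2)
  Run at pos 10: 'aaa' (length 3)
Matches: ['aa', 'aa', 'aaa']
Count: 3

3


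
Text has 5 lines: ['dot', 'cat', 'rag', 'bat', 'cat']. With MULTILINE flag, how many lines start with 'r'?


With MULTILINE flag, ^ matches the start of each line.
Lines: ['dot', 'cat', 'rag', 'bat', 'cat']
Checking which lines start with 'r':
  Line 1: 'dot' -> no
  Line 2: 'cat' -> no
  Line 3: 'rag' -> MATCH
  Line 4: 'bat' -> no
  Line 5: 'cat' -> no
Matching lines: ['rag']
Count: 1

1


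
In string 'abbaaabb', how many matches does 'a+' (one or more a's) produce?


Pattern 'a+' matches one or more consecutive a's.
String: 'abbaaabb'
Scanning for runs of a:
  Match 1: 'a' (length 1)
  Match 2: 'aaa' (length 3)
Total matches: 2

2


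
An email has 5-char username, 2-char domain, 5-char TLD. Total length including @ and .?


An email address has format: username@domain.tld
Username length: 5
'@' character: 1
Domain length: 2
'.' character: 1
TLD length: 5
Total = 5 + 1 + 2 + 1 + 5 = 14

14


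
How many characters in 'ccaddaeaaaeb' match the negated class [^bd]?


Negated class [^bd] matches any char NOT in {b, d}
Scanning 'ccaddaeaaaeb':
  pos 0: 'c' -> MATCH
  pos 1: 'c' -> MATCH
  pos 2: 'a' -> MATCH
  pos 3: 'd' -> no (excluded)
  pos 4: 'd' -> no (excluded)
  pos 5: 'a' -> MATCH
  pos 6: 'e' -> MATCH
  pos 7: 'a' -> MATCH
  pos 8: 'a' -> MATCH
  pos 9: 'a' -> MATCH
  pos 10: 'e' -> MATCH
  pos 11: 'b' -> no (excluded)
Total matches: 9

9


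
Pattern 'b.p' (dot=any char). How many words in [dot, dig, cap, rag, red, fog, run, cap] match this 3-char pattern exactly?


Pattern 'b.p' means: starts with 'b', any single char, ends with 'p'.
Checking each word (must be exactly 3 chars):
  'dot' (len=3): no
  'dig' (len=3): no
  'cap' (len=3): no
  'rag' (len=3): no
  'red' (len=3): no
  'fog' (len=3): no
  'run' (len=3): no
  'cap' (len=3): no
Matching words: []
Total: 0

0


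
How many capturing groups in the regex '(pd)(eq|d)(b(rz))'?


To count capturing groups, count each '(' that starts a group.
Pattern: '(pd)(eq|d)(b(rz))'
Walking through the pattern:
  Position 0: '(' -> group #1
  Position 4: '(' -> group #2
  Position 10: '(' -> group #3
  Position 12: '(' -> group #4
Total capturing groups: 4

4


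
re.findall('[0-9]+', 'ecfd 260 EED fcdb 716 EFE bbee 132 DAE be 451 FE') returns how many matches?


Pattern '[0-9]+' finds one or more digits.
Text: 'ecfd 260 EED fcdb 716 EFE bbee 132 DAE be 451 FE'
Scanning for matches:
  Match 1: '260'
  Match 2: '716'
  Match 3: '132'
  Match 4: '451'
Total matches: 4

4


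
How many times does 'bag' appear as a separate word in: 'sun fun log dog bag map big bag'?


Scanning each word for exact match 'bag':
  Word 1: 'sun' -> no
  Word 2: 'fun' -> no
  Word 3: 'log' -> no
  Word 4: 'dog' -> no
  Word 5: 'bag' -> MATCH
  Word 6: 'map' -> no
  Word 7: 'big' -> no
  Word 8: 'bag' -> MATCH
Total matches: 2

2


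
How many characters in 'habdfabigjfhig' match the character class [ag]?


Character class [ag] matches any of: {a, g}
Scanning string 'habdfabigjfhig' character by character:
  pos 0: 'h' -> no
  pos 1: 'a' -> MATCH
  pos 2: 'b' -> no
  pos 3: 'd' -> no
  pos 4: 'f' -> no
  pos 5: 'a' -> MATCH
  pos 6: 'b' -> no
  pos 7: 'i' -> no
  pos 8: 'g' -> MATCH
  pos 9: 'j' -> no
  pos 10: 'f' -> no
  pos 11: 'h' -> no
  pos 12: 'i' -> no
  pos 13: 'g' -> MATCH
Total matches: 4

4


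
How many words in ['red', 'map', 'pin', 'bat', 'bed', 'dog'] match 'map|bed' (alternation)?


Alternation 'map|bed' matches either 'map' or 'bed'.
Checking each word:
  'red' -> no
  'map' -> MATCH
  'pin' -> no
  'bat' -> no
  'bed' -> MATCH
  'dog' -> no
Matches: ['map', 'bed']
Count: 2

2


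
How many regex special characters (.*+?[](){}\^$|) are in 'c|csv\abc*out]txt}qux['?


Regex special characters are: . * + ? [ ] ( ) { } \ ^ $ |
Scanning 'c|csv\abc*out]txt}qux[':
  pos 1: '|' -> SPECIAL
  pos 5: '\' -> SPECIAL
  pos 9: '*' -> SPECIAL
  pos 13: ']' -> SPECIAL
  pos 17: '}' -> SPECIAL
  pos 21: '[' -> SPECIAL
Special chars found: ['|', '\\', '*', ']', '}', '[']
Total: 6

6


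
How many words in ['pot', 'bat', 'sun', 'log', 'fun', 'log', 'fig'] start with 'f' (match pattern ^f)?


Pattern ^f anchors to start of word. Check which words begin with 'f':
  'pot' -> no
  'bat' -> no
  'sun' -> no
  'log' -> no
  'fun' -> MATCH (starts with 'f')
  'log' -> no
  'fig' -> MATCH (starts with 'f')
Matching words: ['fun', 'fig']
Count: 2

2


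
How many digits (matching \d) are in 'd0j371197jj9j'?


\d matches any digit 0-9.
Scanning 'd0j371197jj9j':
  pos 1: '0' -> DIGIT
  pos 3: '3' -> DIGIT
  pos 4: '7' -> DIGIT
  pos 5: '1' -> DIGIT
  pos 6: '1' -> DIGIT
  pos 7: '9' -> DIGIT
  pos 8: '7' -> DIGIT
  pos 11: '9' -> DIGIT
Digits found: ['0', '3', '7', '1', '1', '9', '7', '9']
Total: 8

8


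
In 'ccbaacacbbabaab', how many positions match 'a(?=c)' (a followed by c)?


Lookahead 'a(?=c)' matches 'a' only when followed by 'c'.
String: 'ccbaacacbbabaab'
Checking each position where char is 'a':
  pos 3: 'a' -> no (next='a')
  pos 4: 'a' -> MATCH (next='c')
  pos 6: 'a' -> MATCH (next='c')
  pos 10: 'a' -> no (next='b')
  pos 12: 'a' -> no (next='a')
  pos 13: 'a' -> no (next='b')
Matching positions: [4, 6]
Count: 2

2


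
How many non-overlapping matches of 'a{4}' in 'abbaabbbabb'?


Pattern 'a{4}' matches exactly 4 consecutive a's (greedy, non-overlapping).
String: 'abbaabbbabb'
Scanning for runs of a's:
  Run at pos 0: 'a' (length 1) -> 0 match(es)
  Run at pos 3: 'aa' (length 2) -> 0 match(es)
  Run at pos 8: 'a' (length 1) -> 0 match(es)
Matches found: []
Total: 0

0


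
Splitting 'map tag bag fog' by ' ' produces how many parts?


Splitting by ' ' breaks the string at each occurrence of the separator.
Text: 'map tag bag fog'
Parts after split:
  Part 1: 'map'
  Part 2: 'tag'
  Part 3: 'bag'
  Part 4: 'fog'
Total parts: 4

4


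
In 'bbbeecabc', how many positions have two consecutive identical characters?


Looking for consecutive identical characters in 'bbbeecabc':
  pos 0-1: 'b' vs 'b' -> MATCH ('bb')
  pos 1-2: 'b' vs 'b' -> MATCH ('bb')
  pos 2-3: 'b' vs 'e' -> different
  pos 3-4: 'e' vs 'e' -> MATCH ('ee')
  pos 4-5: 'e' vs 'c' -> different
  pos 5-6: 'c' vs 'a' -> different
  pos 6-7: 'a' vs 'b' -> different
  pos 7-8: 'b' vs 'c' -> different
Consecutive identical pairs: ['bb', 'bb', 'ee']
Count: 3

3


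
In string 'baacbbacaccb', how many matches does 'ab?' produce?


Pattern 'ab?' matches 'a' optionally followed by 'b'.
String: 'baacbbacaccb'
Scanning left to right for 'a' then checking next char:
  Match 1: 'a' (a not followed by b)
  Match 2: 'a' (a not followed by b)
  Match 3: 'a' (a not followed by b)
  Match 4: 'a' (a not followed by b)
Total matches: 4

4


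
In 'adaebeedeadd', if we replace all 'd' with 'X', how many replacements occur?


re.sub('d', 'X', text) replaces every occurrence of 'd' with 'X'.
Text: 'adaebeedeadd'
Scanning for 'd':
  pos 1: 'd' -> replacement #1
  pos 7: 'd' -> replacement #2
  pos 10: 'd' -> replacement #3
  pos 11: 'd' -> replacement #4
Total replacements: 4

4


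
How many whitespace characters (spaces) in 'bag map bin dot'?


\s matches whitespace characters (spaces, tabs, etc.).
Text: 'bag map bin dot'
This text has 4 words separated by spaces.
Number of spaces = number of words - 1 = 4 - 1 = 3

3


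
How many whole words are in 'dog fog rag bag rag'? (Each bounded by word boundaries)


Word boundaries (\b) mark the start/end of each word.
Text: 'dog fog rag bag rag'
Splitting by whitespace:
  Word 1: 'dog'
  Word 2: 'fog'
  Word 3: 'rag'
  Word 4: 'bag'
  Word 5: 'rag'
Total whole words: 5

5


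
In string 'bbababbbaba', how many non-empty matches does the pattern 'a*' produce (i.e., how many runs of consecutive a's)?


Pattern 'a*' matches zero or more a's. We want non-empty runs of consecutive a's.
String: 'bbababbbaba'
Walking through the string to find runs of a's:
  Run 1: positions 2-2 -> 'a'
  Run 2: positions 4-4 -> 'a'
  Run 3: positions 8-8 -> 'a'
  Run 4: positions 10-10 -> 'a'
Non-empty runs found: ['a', 'a', 'a', 'a']
Count: 4

4


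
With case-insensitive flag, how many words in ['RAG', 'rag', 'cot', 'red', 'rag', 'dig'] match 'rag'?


Case-insensitive matching: compare each word's lowercase form to 'rag'.
  'RAG' -> lower='rag' -> MATCH
  'rag' -> lower='rag' -> MATCH
  'cot' -> lower='cot' -> no
  'red' -> lower='red' -> no
  'rag' -> lower='rag' -> MATCH
  'dig' -> lower='dig' -> no
Matches: ['RAG', 'rag', 'rag']
Count: 3

3


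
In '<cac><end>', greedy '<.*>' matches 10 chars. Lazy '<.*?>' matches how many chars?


Greedy '<.*>' tries to match as MUCH as possible.
Lazy '<.*?>' tries to match as LITTLE as possible.

String: '<cac><end>'
Greedy '<.*>' starts at first '<' and extends to the LAST '>': '<cac><end>' (10 chars)
Lazy '<.*?>' starts at first '<' and stops at the FIRST '>': '<cac>' (5 chars)

5


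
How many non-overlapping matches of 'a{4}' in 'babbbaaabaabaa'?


Pattern 'a{4}' matches exactly 4 consecutive a's (greedy, non-overlapping).
String: 'babbbaaabaabaa'
Scanning for runs of a's:
  Run at pos 1: 'a' (length 1) -> 0 match(es)
  Run at pos 5: 'aaa' (length 3) -> 0 match(es)
  Run at pos 9: 'aa' (length 2) -> 0 match(es)
  Run at pos 12: 'aa' (length 2) -> 0 match(es)
Matches found: []
Total: 0

0


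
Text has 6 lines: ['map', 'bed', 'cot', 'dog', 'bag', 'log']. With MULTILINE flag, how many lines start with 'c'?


With MULTILINE flag, ^ matches the start of each line.
Lines: ['map', 'bed', 'cot', 'dog', 'bag', 'log']
Checking which lines start with 'c':
  Line 1: 'map' -> no
  Line 2: 'bed' -> no
  Line 3: 'cot' -> MATCH
  Line 4: 'dog' -> no
  Line 5: 'bag' -> no
  Line 6: 'log' -> no
Matching lines: ['cot']
Count: 1

1


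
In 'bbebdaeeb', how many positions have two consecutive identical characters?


Looking for consecutive identical characters in 'bbebdaeeb':
  pos 0-1: 'b' vs 'b' -> MATCH ('bb')
  pos 1-2: 'b' vs 'e' -> different
  pos 2-3: 'e' vs 'b' -> different
  pos 3-4: 'b' vs 'd' -> different
  pos 4-5: 'd' vs 'a' -> different
  pos 5-6: 'a' vs 'e' -> different
  pos 6-7: 'e' vs 'e' -> MATCH ('ee')
  pos 7-8: 'e' vs 'b' -> different
Consecutive identical pairs: ['bb', 'ee']
Count: 2

2


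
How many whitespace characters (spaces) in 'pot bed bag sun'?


\s matches whitespace characters (spaces, tabs, etc.).
Text: 'pot bed bag sun'
This text has 4 words separated by spaces.
Number of spaces = number of words - 1 = 4 - 1 = 3

3


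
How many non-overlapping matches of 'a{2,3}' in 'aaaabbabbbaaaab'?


Pattern 'a{2,3}' matches between 2 and 3 consecutive a's (greedy).
String: 'aaaabbabbbaaaab'
Finding runs of a's and applying greedy matching:
  Run at pos 0: 'aaaa' (length 4)
  Run at pos 6: 'a' (length 1)
  Run at pos 10: 'aaaa' (length 4)
Matches: ['aaa', 'aaa']
Count: 2

2


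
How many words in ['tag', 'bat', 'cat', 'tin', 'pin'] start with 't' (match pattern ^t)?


Pattern ^t anchors to start of word. Check which words begin with 't':
  'tag' -> MATCH (starts with 't')
  'bat' -> no
  'cat' -> no
  'tin' -> MATCH (starts with 't')
  'pin' -> no
Matching words: ['tag', 'tin']
Count: 2

2


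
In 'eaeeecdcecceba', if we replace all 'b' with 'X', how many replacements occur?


re.sub('b', 'X', text) replaces every occurrence of 'b' with 'X'.
Text: 'eaeeecdcecceba'
Scanning for 'b':
  pos 12: 'b' -> replacement #1
Total replacements: 1

1


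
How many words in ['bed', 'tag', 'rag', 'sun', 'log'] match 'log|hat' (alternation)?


Alternation 'log|hat' matches either 'log' or 'hat'.
Checking each word:
  'bed' -> no
  'tag' -> no
  'rag' -> no
  'sun' -> no
  'log' -> MATCH
Matches: ['log']
Count: 1

1


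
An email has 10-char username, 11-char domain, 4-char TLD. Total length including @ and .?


An email address has format: username@domain.tld
Username length: 10
'@' character: 1
Domain length: 11
'.' character: 1
TLD length: 4
Total = 10 + 1 + 11 + 1 + 4 = 27

27


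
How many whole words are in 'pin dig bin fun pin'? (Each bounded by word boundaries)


Word boundaries (\b) mark the start/end of each word.
Text: 'pin dig bin fun pin'
Splitting by whitespace:
  Word 1: 'pin'
  Word 2: 'dig'
  Word 3: 'bin'
  Word 4: 'fun'
  Word 5: 'pin'
Total whole words: 5

5


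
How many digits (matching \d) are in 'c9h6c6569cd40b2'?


\d matches any digit 0-9.
Scanning 'c9h6c6569cd40b2':
  pos 1: '9' -> DIGIT
  pos 3: '6' -> DIGIT
  pos 5: '6' -> DIGIT
  pos 6: '5' -> DIGIT
  pos 7: '6' -> DIGIT
  pos 8: '9' -> DIGIT
  pos 11: '4' -> DIGIT
  pos 12: '0' -> DIGIT
  pos 14: '2' -> DIGIT
Digits found: ['9', '6', '6', '5', '6', '9', '4', '0', '2']
Total: 9

9


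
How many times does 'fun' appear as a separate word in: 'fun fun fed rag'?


Scanning each word for exact match 'fun':
  Word 1: 'fun' -> MATCH
  Word 2: 'fun' -> MATCH
  Word 3: 'fed' -> no
  Word 4: 'rag' -> no
Total matches: 2

2


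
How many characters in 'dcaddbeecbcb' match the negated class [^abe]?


Negated class [^abe] matches any char NOT in {a, b, e}
Scanning 'dcaddbeecbcb':
  pos 0: 'd' -> MATCH
  pos 1: 'c' -> MATCH
  pos 2: 'a' -> no (excluded)
  pos 3: 'd' -> MATCH
  pos 4: 'd' -> MATCH
  pos 5: 'b' -> no (excluded)
  pos 6: 'e' -> no (excluded)
  pos 7: 'e' -> no (excluded)
  pos 8: 'c' -> MATCH
  pos 9: 'b' -> no (excluded)
  pos 10: 'c' -> MATCH
  pos 11: 'b' -> no (excluded)
Total matches: 6

6


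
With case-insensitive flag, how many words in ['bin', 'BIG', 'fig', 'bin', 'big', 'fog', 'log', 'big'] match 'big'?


Case-insensitive matching: compare each word's lowercase form to 'big'.
  'bin' -> lower='bin' -> no
  'BIG' -> lower='big' -> MATCH
  'fig' -> lower='fig' -> no
  'bin' -> lower='bin' -> no
  'big' -> lower='big' -> MATCH
  'fog' -> lower='fog' -> no
  'log' -> lower='log' -> no
  'big' -> lower='big' -> MATCH
Matches: ['BIG', 'big', 'big']
Count: 3

3


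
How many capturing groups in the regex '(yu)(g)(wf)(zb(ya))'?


To count capturing groups, count each '(' that starts a group.
Pattern: '(yu)(g)(wf)(zb(ya))'
Walking through the pattern:
  Position 0: '(' -> group #1
  Position 4: '(' -> group #2
  Position 7: '(' -> group #3
  Position 11: '(' -> group #4
  Position 14: '(' -> group #5
Total capturing groups: 5

5
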